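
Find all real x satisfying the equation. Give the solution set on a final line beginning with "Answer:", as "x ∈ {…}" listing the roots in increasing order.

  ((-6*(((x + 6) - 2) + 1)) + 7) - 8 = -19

Step 1. [((-6*(((x + 6) - 2) + 1)) + 7) - 8 = -19] add 8: x sits inside (… - 8) ⇒ sub: (-6*(((x + 6) - 2) + 1)) + 7 = -11.
Step 2. [(-6*(((x + 6) - 2) + 1)) + 7 = -11] 7 comes off first (subtract 7) ⇒ sub: -6*(((x + 6) - 2) + 1) = -18.
Step 3. [-6*(((x + 6) - 2) + 1) = -18] -6·(inner) — divide through by -6, so div: ((x + 6) - 2) + 1 = 3.
Step 4. [((x + 6) - 2) + 1 = 3] subtract 1: x sits inside (… + 1). So sub: (x + 6) - 2 = 2.
Step 5. [(x + 6) - 2 = 2] 2 comes off first (add 2). So sub: x + 6 = 4.
Step 6. [x + 6 = 4] subtract 6: x sits inside (… + 6), so sub: x = -2.

Answer: x ∈ {-2}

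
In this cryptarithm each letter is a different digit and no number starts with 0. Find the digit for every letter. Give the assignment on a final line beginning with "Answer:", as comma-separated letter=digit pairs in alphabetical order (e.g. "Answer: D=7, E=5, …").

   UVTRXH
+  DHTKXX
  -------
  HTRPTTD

Step 1. [col 1: H + X ≡ D (mod 10)] column 1 (H + X ≡ D (mod 10), carry-in 0) doesn't pin X yet; pick X=8 and continue ⇒ X=8.
Step 2. [col 1: H + X ≡ D (mod 10)] several values work for D in column 1 (H + X ≡ D (mod 10), carry-in 0); try D=9 ⇒ D=9.
Step 3. [col 1: H + X ≡ D (mod 10)] column 1 reads H+X+carry(0)=D with X=8, D=9; with digits 8,9 already taken and all letters distinct, the only value for H is 1 ⇒ H=1.
Step 4. [col 2: X + X ≡ T (mod 10)] column 2 reads X+X+carry(0)=T with X=8; with digits 1,8,9 already taken and all letters distinct, the only value for T is 6. So T=6.
Step 5. [col 3: R + K ≡ T (mod 10)] column 3 (R + K ≡ T (mod 10), carry-in 1) doesn't pin R yet; pick R=5 and continue ⇒ R=5.
Step 6. [col 3: R + K ≡ T (mod 10)] in column 3 we have R+K≡T with carry-in 1; given R=5, T=6 and digits 1,5,6,8,9 already taken and all letters distinct, that pins K to 0, so K=0.
Step 7. [col 4: T + T ≡ P (mod 10)] column 4: given T=6, carry-in 0, and digits 0,1,5,6,8,9 already taken and all letters distinct, T+T≡P (mod 10) forces P=2, so P=2.
Step 8. [col 5: V + H ≡ R (mod 10)] column 5 reads V+H+carry(1)=R with H=1, R=5; with digits 0,1,2,5,6,8,9 already taken and all letters distinct, the only value for V is 3, so V=3.
Step 9. [col 6: U + D ≡ T (mod 10)] column 6 reads U+D+carry(0)=T with D=9, T=6; with digits 0,1,2,3,5,6,8,9 already taken and all letters distinct, the only value for U is 7. So U=7.

Answer: D=9, H=1, K=0, P=2, R=5, T=6, U=7, V=3, X=8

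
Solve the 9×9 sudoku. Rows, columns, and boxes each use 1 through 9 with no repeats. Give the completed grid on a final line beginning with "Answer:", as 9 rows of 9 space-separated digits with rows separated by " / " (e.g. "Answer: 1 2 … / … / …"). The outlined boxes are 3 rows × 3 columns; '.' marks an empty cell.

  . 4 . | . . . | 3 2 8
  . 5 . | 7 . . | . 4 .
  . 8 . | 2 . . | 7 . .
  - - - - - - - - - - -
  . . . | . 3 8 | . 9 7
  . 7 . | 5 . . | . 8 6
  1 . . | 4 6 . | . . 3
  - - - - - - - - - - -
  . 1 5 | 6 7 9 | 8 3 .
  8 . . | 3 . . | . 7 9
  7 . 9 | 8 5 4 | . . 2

Step 1. [r5c5∈{1,2,9}] 9 has one home in box 5: r5c5. So r5c5=9.
Step 2. [r1c5∈{1}] r1c5 has the single candidate 1 ⇒ r1c5=1.
Step 3. [r7c1∈{2,4}] r7c1 is the only open cell in row 7 admitting 2. So r7c1=2.
Step 4. [r2c3∈{1,2,3,6}] 2 has one home in row 2: r2c3 ⇒ r2c3=2.
Step 5. [r8c7∈{1,4,5,6}] r8c7 is the only open cell in row 8 admitting 5 ⇒ r8c7=5.
Step 6. [r3c3∈{1,3,6}] in col 3, 1 fits only at r3c3, so r3c3=1.
Step 7. [r3c1∈{3,6,9}] across row 3, 9 lands solely at r3c1 ⇒ r3c1=9.
Step 8. [r1c1∈{6}] nothing but 6 survives at r1c1 ⇒ r1c1=6.
Step 9. [r6c7∈{2}] nothing but 2 survives at r6c7, so r6c7=2.
Step 10. [r8c2∈{6}] r8c2 is down to just 6 ⇒ r8c2=6.
Step 11. [r3c6∈{3,5,6}] across row 3, 3 lands solely at r3c6. So r3c6=3.
Step 12. [r3c8∈{5,6}] row 3 places 6 nowhere but r3c8 ⇒ r3c8=6.
Step 13. [r4c4∈{1}] r4c4's peers cover all but 1, so r4c4=1.
Step 14. [r5c7∈{1,4}] in row 5, 1 fits only at r5c7 ⇒ r5c7=1.
Step 15. [r4c7∈{4}] nothing but 4 survives at r4c7. So r4c7=4.
Step 16. [r5c3∈{3,4}] r5c3 is the only open cell in col 3 admitting 3, so r5c3=3.
Step 17. [r5c6∈{2}] nothing but 2 survives at r5c6 ⇒ r5c6=2.
Step 18. [r2c6∈{6}] r2c6's peers cover all but 6, so r2c6=6.
Step 19. [r8c5∈{2}] r8c5 has the single candidate 2 ⇒ r8c5=2.
Step 20. [r9c8∈{1}] nothing but 1 survives at r9c8 ⇒ r9c8=1.
Step 21. [r4c3∈{6}] only 6 remains possible at r4c3 ⇒ r4c3=6.
Step 22. [r4c2∈{2}] nothing but 2 survives at r4c2 ⇒ r4c2=2.
Step 23. [r2c9∈{1}] r2c9 is down to just 1 ⇒ r2c9=1.
Step 24. [r1c3∈{7}] only 7 remains possible at r1c3. So r1c3=7.
Step 25. [r6c6∈{7}] r6c6 has the single candidate 7. So r6c6=7.
Step 26. [r9c2∈{3}] nothing but 3 survives at r9c2 ⇒ r9c2=3.
Step 27. [r5c1∈{4}] nothing but 4 survives at r5c1 ⇒ r5c1=4.
Step 28. [r6c2∈{9}] nothing but 9 survives at r6c2. So r6c2=9.
Step 29. [r1c4∈{9}] only 9 remains possible at r1c4, so r1c4=9.
Step 30. [r6c3∈{8}] only 8 remains possible at r6c3 ⇒ r6c3=8.
Step 31. [r2c7∈{9}] nothing but 9 survives at r2c7. So r2c7=9.
Step 32. [r3c9∈{5}] nothing but 5 survives at r3c9, so r3c9=5.
Step 33. [r8c3∈{4}] nothing but 4 survives at r8c3 ⇒ r8c3=4.
Step 34. [r4c1∈{5}] r4c1's peers cover all but 5. So r4c1=5.
Step 35. [r9c7∈{6}] only 6 remains possible at r9c7. So r9c7=6.
Step 36. [r8c6∈{1}] r8c6 has the single candidate 1. So r8c6=1.
Step 37. [r7c9∈{4}] r7c9's peers cover all but 4, so r7c9=4.
Step 38. [r6c8∈{5}] r6c8's peers cover all but 5, so r6c8=5.
Step 39. [r1c6∈{5}] only 5 remains possible at r1c6 ⇒ r1c6=5.
Step 40. [r2c5∈{8}] r2c5 is down to just 8 ⇒ r2c5=8.
Step 41. [r3c5∈{4}] r3c5's peers cover all but 4, so r3c5=4.
Step 42. [r2c1∈{3}] only 3 remains possible at r2c1, so r2c1=3.

Answer: 6 4 7 9 1 5 3 2 8 / 3 5 2 7 8 6 9 4 1 / 9 8 1 2 4 3 7 6 5 / 5 2 6 1 3 8 4 9 7 / 4 7 3 5 9 2 1 8 6 / 1 9 8 4 6 7 2 5 3 / 2 1 5 6 7 9 8 3 4 / 8 6 4 3 2 1 5 7 9 / 7 3 9 8 5 4 6 1 2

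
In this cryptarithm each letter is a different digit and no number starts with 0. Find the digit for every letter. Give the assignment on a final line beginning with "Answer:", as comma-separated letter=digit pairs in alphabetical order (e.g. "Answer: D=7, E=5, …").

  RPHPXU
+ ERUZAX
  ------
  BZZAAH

Step 1. [col 1: U + X ≡ H (mod 10)] several values work for U in column 1 (U + X ≡ H (mod 10), carry-in 0); try U=6. So U=6.
Step 2. [col 1: U + X ≡ H (mod 10)] several values work for X in column 1 (U + X ≡ H (mod 10), carry-in 0); try X=9, so X=9.
Step 3. [col 1: U + X ≡ H (mod 10)] column 1: given U=6, X=9, carry-in 0, and digits 6,9 already taken and all letters distinct, U+X≡H (mod 10) forces H=5. So H=5.
Step 4. [col 2: X + A ≡ A (mod 10)] no forcing yet in column 2 (carry-in 1); A=0 is free and consistent — try it ⇒ A=0.
Step 5. [col 3: P + Z ≡ A (mod 10)] P=7 is one option consistent with column 3 (P + Z ≡ A (mod 10), carry-in 1) — take it ⇒ P=7.
Step 6. [col 3: P + Z ≡ A (mod 10)] from column 3 (P=7, A=0, carry-in 1, digits 0,5,6,7,9 already taken and all letters distinct): Z must equal 2. So Z=2.
Step 7. [col 5: P + R ≡ Z (mod 10)] from column 5 (P=7, Z=2, carry-in 1, digits 0,2,5,6,7,9 already taken and all letters distinct): R must equal 4, so R=4.
Step 8. [col 6: R + E ≡ B (mod 10)] column 6 (R + E ≡ B (mod 10), carry-in 1) doesn't pin B yet; pick B=8 and continue. So B=8.
Step 9. [col 6: R + E ≡ B (mod 10)] from column 6 (R=4, B=8, carry-in 1, digits 0,2,4,5,6,7,8,9 already taken and all letters distinct): E must equal 3 ⇒ E=3.

Answer: A=0, B=8, E=3, H=5, P=7, R=4, U=6, X=9, Z=2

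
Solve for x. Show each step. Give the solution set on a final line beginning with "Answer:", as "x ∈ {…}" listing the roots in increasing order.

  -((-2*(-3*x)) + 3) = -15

Step 1. [-((-2*(-3*x)) + 3) = -15] leading − — multiply by −1 ⇒ neg: (-2*(-3*x)) + 3 = 15.
Step 2. [(-2*(-3*x)) + 3 = 15] peel the +3: subtract 3 from each side. So sub: -2*(-3*x) = 12.
Step 3. [-2*(-3*x) = 12] -2 out front; divide by -2. So div: -3*x = -6.
Step 4. [-3*x = -6] -3·(inner) — divide through by -3, so div: x = 2.

Answer: x ∈ {2}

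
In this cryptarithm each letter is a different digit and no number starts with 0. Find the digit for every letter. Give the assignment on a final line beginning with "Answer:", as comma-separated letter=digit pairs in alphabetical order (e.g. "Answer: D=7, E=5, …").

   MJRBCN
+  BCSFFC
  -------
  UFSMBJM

Step 1. [U] the sum has 7 digits but both addends have 6; that extra leading digit U is the final carry, namely 1 ⇒ U=1.
Step 2. [col 1: N + C ≡ M (mod 10)] no forcing yet in column 1 (carry-in 0); M=5 is free and consistent — try it ⇒ M=5.
Step 3. [col 1: N + C ≡ M (mod 10)] several values work for C in column 1 (N + C ≡ M (mod 10), carry-in 0); try C=6 ⇒ C=6.
Step 4. [col 1: N + C ≡ M (mod 10)] from column 1 (C=6, M=5, carry-in 0, digits 1,5,6 already taken and all letters distinct): N must equal 9. So N=9.
Step 5. [col 2: C + F ≡ J (mod 10)] no forcing yet in column 2 (carry-in 1); J=7 is free and consistent — try it ⇒ J=7.
Step 6. [col 2: C + F ≡ J (mod 10)] column 2 reads C+F+carry(1)=J with C=6, J=7; with digits 1,5,6,7,9 already taken and all letters distinct, the only value for F is 0 ⇒ F=0.
Step 7. [col 3: B + F ≡ B (mod 10)] several values work for B in column 3 (B + F ≡ B (mod 10), carry-in 0); try B=4 ⇒ B=4.
Step 8. [col 4: R + S ≡ M (mod 10)] column 4 (R + S ≡ M (mod 10), carry-in 0) doesn't pin R yet; pick R=2 and continue ⇒ R=2.
Step 9. [col 4: R + S ≡ M (mod 10)] column 4: given R=2, M=5, carry-in 0, and digits 0,1,2,4,5,6,7,9 already taken and all letters distinct, R+S≡M (mod 10) forces S=3, so S=3.

Answer: B=4, C=6, F=0, J=7, M=5, N=9, R=2, S=3, U=1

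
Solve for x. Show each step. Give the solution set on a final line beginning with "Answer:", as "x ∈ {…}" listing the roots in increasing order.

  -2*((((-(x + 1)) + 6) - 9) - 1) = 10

Step 1. [-2*((((-(x + 1)) + 6) - 9) - 1) = 10] leading coefficient -2: divide by -2 ⇒ div: (((-(x + 1)) + 6) - 9) - 1 = -5.
Step 2. [(((-(x + 1)) + 6) - 9) - 1 = -5] add 1: x sits inside (… - 1) ⇒ sub: ((-(x + 1)) + 6) - 9 = -4.
Step 3. [((-(x + 1)) + 6) - 9 = -4] the outer -9 inverts by adding 9, so sub: (-(x + 1)) + 6 = 5.
Step 4. [(-(x + 1)) + 6 = 5] 6 comes off first (subtract 6), so sub: -(x + 1) = -1.
Step 5. [-(x + 1) = -1] LHS negated; negate both sides, so neg: x + 1 = 1.
Step 6. [x + 1 = 1] 1 comes off first (subtract 1), so sub: x = 0.

Answer: x ∈ {0}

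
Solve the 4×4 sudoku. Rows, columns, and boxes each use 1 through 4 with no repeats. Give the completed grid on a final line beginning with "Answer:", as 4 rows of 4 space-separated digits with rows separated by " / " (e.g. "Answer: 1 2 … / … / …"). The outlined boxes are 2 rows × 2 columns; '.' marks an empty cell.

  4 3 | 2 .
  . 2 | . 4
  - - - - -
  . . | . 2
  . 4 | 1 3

Step 1. [r3c1∈{1,3}] across row 3, 3 lands solely at r3c1 ⇒ r3c1=3.
Step 2. [r4c1∈{2}] r4c1's peers cover all but 2 ⇒ r4c1=2.
Step 3. [r2c3∈{3}] r2c3 has the single candidate 3. So r2c3=3.
Step 4. [r3c3∈{4}] r3c3 has the single candidate 4. So r3c3=4.
Step 5. [r1c4∈{1}] r1c4 is down to just 1. So r1c4=1.
Step 6. [r3c2∈{1}] r3c2 has the single candidate 1, so r3c2=1.
Step 7. [r2c1∈{1}] r2c1 is down to just 1 ⇒ r2c1=1.

Answer: 4 3 2 1 / 1 2 3 4 / 3 1 4 2 / 2 4 1 3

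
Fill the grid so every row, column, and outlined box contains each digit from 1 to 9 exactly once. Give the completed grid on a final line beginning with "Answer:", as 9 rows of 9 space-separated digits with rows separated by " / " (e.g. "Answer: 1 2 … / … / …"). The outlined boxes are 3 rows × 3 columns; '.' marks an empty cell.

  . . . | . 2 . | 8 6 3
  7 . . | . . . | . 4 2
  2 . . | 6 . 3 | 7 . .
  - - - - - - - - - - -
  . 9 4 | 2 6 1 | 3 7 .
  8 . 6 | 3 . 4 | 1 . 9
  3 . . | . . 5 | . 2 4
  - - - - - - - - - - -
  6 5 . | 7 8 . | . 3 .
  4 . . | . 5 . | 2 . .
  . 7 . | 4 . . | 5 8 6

Step 1. [r2c7∈{9}] r2c7 has the single candidate 9, so r2c7=9.
Step 2. [r2c5∈{1}] nothing but 1 survives at r2c5, so r2c5=1.
Step 3. [r8c4∈{1,9}] across col 4, 1 lands solely at r8c4 ⇒ r8c4=1.
Step 4. [r3c8∈{1,5}] r3c8 is the only open cell in col 8 admitting 1. So r3c8=1.
Step 5. [r2c6∈{8}] only 8 remains possible at r2c6 ⇒ r2c6=8.
Step 6. [r2c4∈{5}] only 5 remains possible at r2c4. So r2c4=5.
Step 7. [r1c4∈{9}] only 9 remains possible at r1c4, so r1c4=9.
Step 8. [r9c1∈{1,9}] across col 1, 9 lands solely at r9c1. So r9c1=9.
Step 9. [r9c3∈{1,2,3}] across row 9, 1 lands solely at r9c3. So r9c3=1.
Step 10. [r1c3∈{5}] nothing but 5 survives at r1c3, so r1c3=5.
Step 11. [r2c3∈{3}] r2c3 is down to just 3. So r2c3=3.
Step 12. [r7c6∈{2,9}] across row 7, 9 lands solely at r7c6. So r7c6=9.
Step 13. [r8c3∈{8}] r8c3 is down to just 8. So r8c3=8.
Step 14. [r1c2∈{1,4}] row 1 places 4 nowhere but r1c2, so r1c2=4.
Step 15. [r4c1∈{5}] nothing but 5 survives at r4c1 ⇒ r4c1=5.
Step 16. [r6c5∈{7,9}] in row 6, 9 fits only at r6c5 ⇒ r6c5=9.
Step 17. [r5c2∈{2}] only 2 remains possible at r5c2. So r5c2=2.
Step 18. [r7c7∈{4}] only 4 remains possible at r7c7. So r7c7=4.
Step 19. [r6c7∈{6}] r6c7 has the single candidate 6, so r6c7=6.
Step 20. [r1c1∈{1}] r1c1 has the single candidate 1. So r1c1=1.
Step 21. [r3c2∈{8}] r3c2 is down to just 8, so r3c2=8.
Step 22. [r1c6∈{7}] nothing but 7 survives at r1c6 ⇒ r1c6=7.
Step 23. [r5c8∈{5}] only 5 remains possible at r5c8. So r5c8=5.
Step 24. [r7c9∈{1}] nothing but 1 survives at r7c9 ⇒ r7c9=1.
Step 25. [r3c5∈{4}] r3c5 is down to just 4, so r3c5=4.
Step 26. [r3c9∈{5}] nothing but 5 survives at r3c9, so r3c9=5.
Step 27. [r9c6∈{2}] r9c6's peers cover all but 2. So r9c6=2.
Step 28. [r3c3∈{9}] only 9 remains possible at r3c3 ⇒ r3c3=9.
Step 29. [r6c4∈{8}] nothing but 8 survives at r6c4, so r6c4=8.
Step 30. [r6c3∈{7}] nothing but 7 survives at r6c3, so r6c3=7.
Step 31. [r2c2∈{6}] nothing but 6 survives at r2c2. So r2c2=6.
Step 32. [r6c2∈{1}] r6c2 has the single candidate 1 ⇒ r6c2=1.
Step 33. [r9c5∈{3}] r9c5 has the single candidate 3 ⇒ r9c5=3.
Step 34. [r8c8∈{9}] nothing but 9 survives at r8c8, so r8c8=9.
Step 35. [r8c9∈{7}] r8c9 has the single candidate 7, so r8c9=7.
Step 36. [r7c3∈{2}] only 2 remains possible at r7c3. So r7c3=2.
Step 37. [r8c6∈{6}] r8c6 is down to just 6. So r8c6=6.
Step 38. [r5c5∈{7}] nothing but 7 survives at r5c5, so r5c5=7.
Step 39. [r8c2∈{3}] only 3 remains possible at r8c2, so r8c2=3.
Step 40. [r4c9∈{8}] r4c9 is down to just 8, so r4c9=8.

Answer: 1 4 5 9 2 7 8 6 3 / 7 6 3 5 1 8 9 4 2 / 2 8 9 6 4 3 7 1 5 / 5 9 4 2 6 1 3 7 8 / 8 2 6 3 7 4 1 5 9 / 3 1 7 8 9 5 6 2 4 / 6 5 2 7 8 9 4 3 1 / 4 3 8 1 5 6 2 9 7 / 9 7 1 4 3 2 5 8 6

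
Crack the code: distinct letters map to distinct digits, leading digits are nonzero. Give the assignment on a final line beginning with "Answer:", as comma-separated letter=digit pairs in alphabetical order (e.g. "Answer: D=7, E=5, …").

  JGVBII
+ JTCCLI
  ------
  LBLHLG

Step 1. [col 1: I + I ≡ G (mod 10)] no forcing yet in column 1 (carry-in 0); I=9 is free and consistent — try it. So I=9.
Step 2. [col 1: I + I ≡ G (mod 10)] column 1 reads I+I+carry(0)=G with I=9; with digits 9 already taken and all letters distinct, the only value for G is 8. So G=8.
Step 3. [col 2: I + L ≡ L (mod 10)] column 2 (I + L ≡ L (mod 10), carry-in 1) doesn't pin L yet; pick L=7 and continue, so L=7.
Step 4. [col 3: B + C ≡ H (mod 10)] several values work for B in column 3 (B + C ≡ H (mod 10), carry-in 1); try B=4. So B=4.
Step 5. [col 3: B + C ≡ H (mod 10)] no forcing yet in column 3 (carry-in 1); H=0 is free and consistent — try it. So H=0.
Step 6. [col 3: B + C ≡ H (mod 10)] column 3: given B=4, H=0, carry-in 1, and digits 0,4,7,8,9 already taken and all letters distinct, B+C≡H (mod 10) forces C=5 ⇒ C=5.
Step 7. [col 4: V + C ≡ L (mod 10)] column 4: given C=5, L=7, carry-in 1, and digits 0,4,5,7,8,9 already taken and all letters distinct, V+C≡L (mod 10) forces V=1. So V=1.
Step 8. [col 5: G + T ≡ B (mod 10)] from column 5 (G=8, B=4, carry-in 0, digits 0,1,4,5,7,8,9 already taken and all letters distinct): T must equal 6, so T=6.
Step 9. [col 6: J + J ≡ L (mod 10)] in column 6 we have J+J≡L with carry-in 1; given L=7 and digits 0,1,4,5,6,7,8,9 already taken and all letters distinct, that pins J to 3 ⇒ J=3.

Answer: B=4, C=5, G=8, H=0, I=9, J=3, L=7, T=6, V=1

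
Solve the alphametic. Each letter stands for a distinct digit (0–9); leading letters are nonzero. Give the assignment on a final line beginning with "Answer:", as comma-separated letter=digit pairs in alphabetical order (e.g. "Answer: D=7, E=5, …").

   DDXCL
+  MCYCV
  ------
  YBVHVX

Step 1. [Y] Y is the leading digit of a 6-digit sum of two 5-digit numbers; the final carry is exactly 1 ⇒ Y=1.
Step 2. [col 1: L + V ≡ X (mod 10)] several values work for V in column 1 (L + V ≡ X (mod 10), carry-in 0); try V=5. So V=5.
Step 3. [col 1: L + V ≡ X (mod 10)] L=9 is one option consistent with column 1 (L + V ≡ X (mod 10), carry-in 0) — take it. So L=9.
Step 4. [col 1: L + V ≡ X (mod 10)] column 1 reads L+V+carry(0)=X with L=9, V=5; with digits 1,5,9 already taken and all letters distinct, the only value for X is 4, so X=4.
Step 5. [col 2: C + C ≡ V (mod 10)] several values work for C in column 2 (C + C ≡ V (mod 10), carry-in 1); try C=7, so C=7.
Step 6. [col 3: X + Y ≡ H (mod 10)] column 3: given X=4, Y=1, carry-in 1, and digits 1,4,5,7,9 already taken and all letters distinct, X+Y≡H (mod 10) forces H=6, so H=6.
Step 7. [col 4: D + C ≡ V (mod 10)] column 4 reads D+C+carry(0)=V with C=7, V=5; with digits 1,4,5,6,7,9 already taken and all letters distinct, the only value for D is 8 ⇒ D=8.
Step 8. [col 5: D + M ≡ B (mod 10)] in column 5 we have D+M≡B with carry-in 1; given D=8 and digits 1,4,5,6,7,8,9 already taken and all letters distinct, that pins M to 3. So M=3.
Step 9. [col 5: D + M ≡ B (mod 10)] column 5 reads D+M+carry(1)=B with D=8, M=3; with digits 1,3,4,5,6,7,8,9 already taken and all letters distinct, the only value for B is 2. So B=2.

Answer: B=2, C=7, D=8, H=6, L=9, M=3, V=5, X=4, Y=1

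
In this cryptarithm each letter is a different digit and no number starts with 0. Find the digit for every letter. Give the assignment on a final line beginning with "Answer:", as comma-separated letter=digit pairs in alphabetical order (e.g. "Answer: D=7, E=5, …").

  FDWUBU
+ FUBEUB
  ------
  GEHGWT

Step 1. [col 1: U + B ≡ T (mod 10)] T=5 is one option consistent with column 1 (U + B ≡ T (mod 10), carry-in 0) — take it ⇒ T=5.
Step 2. [col 1: U + B ≡ T (mod 10)] no forcing yet in column 1 (carry-in 0); B=7 is free and consistent — try it ⇒ B=7.
Step 3. [col 1: U + B ≡ T (mod 10)] column 1 reads U+B+carry(0)=T with B=7, T=5; with digits 5,7 already taken and all letters distinct, the only value for U is 8. So U=8.
Step 4. [col 2: B + U ≡ W (mod 10)] column 2: given B=7, U=8, carry-in 1, and digits 5,7,8 already taken and all letters distinct, B+U≡W (mod 10) forces W=6 ⇒ W=6.
Step 5. [col 3: U + E ≡ G (mod 10)] G=9 is one option consistent with column 3 (U + E ≡ G (mod 10), carry-in 1) — take it, so G=9.
Step 6. [col 3: U + E ≡ G (mod 10)] column 3: given U=8, G=9, carry-in 1, and digits 5,6,7,8,9 already taken and all letters distinct, U+E≡G (mod 10) forces E=0. So E=0.
Step 7. [col 4: W + B ≡ H (mod 10)] from column 4 (W=6, B=7, carry-in 0, digits 0,5,6,7,8,9 already taken and all letters distinct): H must equal 3, so H=3.
Step 8. [col 5: D + U ≡ E (mod 10)] in column 5 we have D+U≡E with carry-in 1; given U=8, E=0 and digits 0,3,5,6,7,8,9 already taken and all letters distinct, that pins D to 1 ⇒ D=1.
Step 9. [col 6: F + F ≡ G (mod 10)] column 6 reads F+F+carry(1)=G with G=9; with digits 0,1,3,5,6,7,8,9 already taken and all letters distinct, the only value for F is 4. So F=4.

Answer: B=7, D=1, E=0, F=4, G=9, H=3, T=5, U=8, W=6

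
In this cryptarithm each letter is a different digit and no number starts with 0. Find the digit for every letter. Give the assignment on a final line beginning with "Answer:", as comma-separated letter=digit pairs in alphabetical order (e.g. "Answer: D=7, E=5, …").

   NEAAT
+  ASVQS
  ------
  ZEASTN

Step 1. [Z] Z is the leading digit of a 6-digit sum of two 5-digit numbers; the final carry is exactly 1, so Z=1.
Step 2. [col 1: T + S ≡ N (mod 10)] several values work for T in column 1 (T + S ≡ N (mod 10), carry-in 0); try T=9. So T=9.
Step 3. [col 1: T + S ≡ N (mod 10)] no forcing yet in column 1 (carry-in 0); S=5 is free and consistent — try it ⇒ S=5.
Step 4. [col 1: T + S ≡ N (mod 10)] from column 1 (T=9, S=5, carry-in 0, digits 1,5,9 already taken and all letters distinct): N must equal 4 ⇒ N=4.
Step 5. [col 2: A + Q ≡ T (mod 10)] column 2 (A + Q ≡ T (mod 10), carry-in 1) doesn't pin A yet; pick A=8 and continue. So A=8.
Step 6. [col 2: A + Q ≡ T (mod 10)] from column 2 (A=8, T=9, carry-in 1, digits 1,4,5,8,9 already taken and all letters distinct): Q must equal 0, so Q=0.
Step 7. [col 3: A + V ≡ S (mod 10)] from column 3 (A=8, S=5, carry-in 0, digits 0,1,4,5,8,9 already taken and all letters distinct): V must equal 7, so V=7.
Step 8. [col 4: E + S ≡ A (mod 10)] from column 4 (S=5, A=8, carry-in 1, digits 0,1,4,5,7,8,9 already taken and all letters distinct): E must equal 2. So E=2.

Answer: A=8, E=2, N=4, Q=0, S=5, T=9, V=7, Z=1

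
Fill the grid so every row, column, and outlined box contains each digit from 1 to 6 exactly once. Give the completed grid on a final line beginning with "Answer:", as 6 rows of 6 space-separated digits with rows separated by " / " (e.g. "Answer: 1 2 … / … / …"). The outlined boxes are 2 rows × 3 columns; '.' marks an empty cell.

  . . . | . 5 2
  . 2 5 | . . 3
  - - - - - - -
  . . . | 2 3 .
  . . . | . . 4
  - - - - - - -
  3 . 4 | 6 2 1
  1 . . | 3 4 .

Step 1. [r3c6∈{5,6}] r3c6 is the only open cell in col 6 admitting 6, so r3c6=6.
Step 2. [r4c5∈{1}] nothing but 1 survives at r4c5 ⇒ r4c5=1.
Step 3. [r4c1∈{2,5,6}] in col 1, 2 fits only at r4c1 ⇒ r4c1=2.
Step 4. [r3c1∈{4,5}] in col 1, 5 fits only at r3c1 ⇒ r3c1=5.
Step 5. [r2c4∈{1,4}] across row 2, 1 lands solely at r2c4. So r2c4=1.
Step 6. [r2c1∈{4,6}] in row 2, 4 fits only at r2c1 ⇒ r2c1=4.
Step 7. [r1c1∈{6}] r1c1 is down to just 6 ⇒ r1c1=6.
Step 8. [r3c3∈{1}] r3c3's peers cover all but 1 ⇒ r3c3=1.
Step 9. [r1c3∈{3}] only 3 remains possible at r1c3, so r1c3=3.
Step 10. [r4c3∈{6}] r4c3 has the single candidate 6. So r4c3=6.
Step 11. [r5c2∈{5}] r5c2's peers cover all but 5 ⇒ r5c2=5.
Step 12. [r3c2∈{4}] nothing but 4 survives at r3c2 ⇒ r3c2=4.
Step 13. [r4c4∈{5}] r4c4's peers cover all but 5, so r4c4=5.
Step 14. [r6c6∈{5}] only 5 remains possible at r6c6, so r6c6=5.
Step 15. [r2c5∈{6}] r2c5's peers cover all but 6, so r2c5=6.
Step 16. [r6c2∈{6}] nothing but 6 survives at r6c2. So r6c2=6.
Step 17. [r1c4∈{4}] r1c4 has the single candidate 4 ⇒ r1c4=4.
Step 18. [r6c3∈{2}] r6c3 is down to just 2, so r6c3=2.
Step 19. [r1c2∈{1}] only 1 remains possible at r1c2, so r1c2=1.
Step 20. [r4c2∈{3}] r4c2's peers cover all but 3 ⇒ r4c2=3.

Answer: 6 1 3 4 5 2 / 4 2 5 1 6 3 / 5 4 1 2 3 6 / 2 3 6 5 1 4 / 3 5 4 6 2 1 / 1 6 2 3 4 5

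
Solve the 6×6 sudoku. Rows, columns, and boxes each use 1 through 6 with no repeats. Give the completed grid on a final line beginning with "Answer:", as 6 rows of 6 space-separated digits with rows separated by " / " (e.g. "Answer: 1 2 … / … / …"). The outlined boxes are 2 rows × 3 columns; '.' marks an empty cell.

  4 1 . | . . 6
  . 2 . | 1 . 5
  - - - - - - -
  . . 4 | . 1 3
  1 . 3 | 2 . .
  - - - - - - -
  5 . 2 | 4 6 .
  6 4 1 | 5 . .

Step 1. [r6c5∈{2,3}] in row 6, 3 fits only at r6c5. So r6c5=3.
Step 2. [r4c2∈{5,6}] row 4 places 6 nowhere but r4c2, so r4c2=6.
Step 3. [r2c5∈{4}] nothing but 4 survives at r2c5. So r2c5=4.
Step 4. [r2c1∈{3}] only 3 remains possible at r2c1 ⇒ r2c1=3.
Step 5. [r3c2∈{5}] r3c2 has the single candidate 5 ⇒ r3c2=5.
Step 6. [r4c5∈{5}] only 5 remains possible at r4c5 ⇒ r4c5=5.
Step 7. [r1c5∈{2}] nothing but 2 survives at r1c5. So r1c5=2.
Step 8. [r2c3∈{6}] only 6 remains possible at r2c3 ⇒ r2c3=6.
Step 9. [r6c6∈{2}] only 2 remains possible at r6c6, so r6c6=2.
Step 10. [r1c3∈{5}] nothing but 5 survives at r1c3. So r1c3=5.
Step 11. [r1c4∈{3}] only 3 remains possible at r1c4, so r1c4=3.
Step 12. [r5c2∈{3}] r5c2 is down to just 3 ⇒ r5c2=3.
Step 13. [r5c6∈{1}] nothing but 1 survives at r5c6. So r5c6=1.
Step 14. [r4c6∈{4}] nothing but 4 survives at r4c6, so r4c6=4.
Step 15. [r3c4∈{6}] r3c4 has the single candidate 6 ⇒ r3c4=6.
Step 16. [r3c1∈{2}] r3c1 has the single candidate 2, so r3c1=2.

Answer: 4 1 5 3 2 6 / 3 2 6 1 4 5 / 2 5 4 6 1 3 / 1 6 3 2 5 4 / 5 3 2 4 6 1 / 6 4 1 5 3 2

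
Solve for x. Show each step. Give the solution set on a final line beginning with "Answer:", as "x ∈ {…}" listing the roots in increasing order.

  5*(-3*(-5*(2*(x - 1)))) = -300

Step 1. [5*(-3*(-5*(2*(x - 1)))) = -300] 5·(inner) — divide through by 5 ⇒ div: -3*(-5*(2*(x - 1))) = -60.
Step 2. [-3*(-5*(2*(x - 1))) = -60] -3 out front; divide by -3. So div: -5*(2*(x - 1)) = 20.
Step 3. [-5*(2*(x - 1)) = 20] divide by the outer -5 ⇒ div: 2*(x - 1) = -4.
Step 4. [2*(x - 1) = -4] leading coefficient 2: divide by 2, so div: x - 1 = -2.
Step 5. [x - 1 = -2] peel the -1: add 1 from each side, so sub: x = -1.

Answer: x ∈ {-1}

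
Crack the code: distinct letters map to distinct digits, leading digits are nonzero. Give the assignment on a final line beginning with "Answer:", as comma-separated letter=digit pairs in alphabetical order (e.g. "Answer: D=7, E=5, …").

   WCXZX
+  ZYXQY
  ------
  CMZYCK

Step 1. [col 1: X + Y ≡ K (mod 10)] no forcing yet in column 1 (carry-in 0); Y=7 is free and consistent — try it. So Y=7.
Step 2. [col 1: X + Y ≡ K (mod 10)] X=3 is one option consistent with column 1 (X + Y ≡ K (mod 10), carry-in 0) — take it. So X=3.
Step 3. [col 1: X + Y ≡ K (mod 10)] column 1 reads X+Y+carry(0)=K with X=3, Y=7; with digits 3,7 already taken and all letters distinct, the only value for K is 0, so K=0.
Step 4. [col 2: Z + Q ≡ C (mod 10)] column 2 (Z + Q ≡ C (mod 10), carry-in 1) doesn't pin Q yet; pick Q=2 and continue, so Q=2.
Step 5. [col 2: Z + Q ≡ C (mod 10)] column 2 (Z + Q ≡ C (mod 10), carry-in 1) doesn't pin C yet; pick C=1 and continue. So C=1.
Step 6. [col 2: Z + Q ≡ C (mod 10)] from column 2 (Q=2, C=1, carry-in 1, digits 0,1,2,3,7 already taken and all letters distinct): Z must equal 8, so Z=8.
Step 7. [col 5: W + Z ≡ M (mod 10)] in column 5 we have W+Z≡M with carry-in 0; given Z=8 and digits 0,1,2,3,7,8 already taken and all letters distinct, that pins M to 4, so M=4.
Step 8. [col 5: W + Z ≡ M (mod 10)] in column 5 we have W+Z≡M with carry-in 0; given Z=8, M=4 and digits 0,1,2,3,4,7,8 already taken and all letters distinct, that pins W to 6. So W=6.

Answer: C=1, K=0, M=4, Q=2, W=6, X=3, Y=7, Z=8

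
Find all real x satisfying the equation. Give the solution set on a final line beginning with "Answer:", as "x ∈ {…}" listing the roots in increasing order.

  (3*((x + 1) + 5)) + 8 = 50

Step 1. [(3*((x + 1) + 5)) + 8 = 50] peel the +8: subtract 8 from each side ⇒ sub: 3*((x + 1) + 5) = 42.
Step 2. [3*((x + 1) + 5) = 42] 3·(inner) — divide through by 3. So div: (x + 1) + 5 = 14.
Step 3. [(x + 1) + 5 = 14] +5 is outermost — subtract 5 both sides. So sub: x + 1 = 9.
Step 4. [x + 1 = 9] subtract 1: x sits inside (… + 1) ⇒ sub: x = 8.

Answer: x ∈ {8}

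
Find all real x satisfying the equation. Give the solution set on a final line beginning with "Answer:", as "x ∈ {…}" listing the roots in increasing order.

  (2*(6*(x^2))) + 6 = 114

Step 1. [(2*(6*(x^2))) + 6 = 114] 2 | LHS and 2 | 114: pull 2 out, so factor: (6*(x^2)) + 3 = 57.
Step 2. [(6*(x^2)) + 3 = 57] +3 is outermost — subtract 3 both sides, so sub: 6*(x^2) = 54.
Step 3. [6*(x^2) = 54] 6·(inner) — divide through by 6, so div: x^2 = 9.
Step 4. [x^2 = 9] LHS squared, RHS 9 ≥ 0: apply √ (±) ⇒ sqrt: x = 3 or -3.

Answer: x ∈ {-3, 3}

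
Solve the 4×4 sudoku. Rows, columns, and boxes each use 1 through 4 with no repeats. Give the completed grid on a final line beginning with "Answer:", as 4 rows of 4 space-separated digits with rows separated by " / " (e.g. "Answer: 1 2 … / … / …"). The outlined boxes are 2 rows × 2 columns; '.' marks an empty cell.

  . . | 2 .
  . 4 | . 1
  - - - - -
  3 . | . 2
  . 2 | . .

Step 1. [r4c1∈{1,4}] r4c1 is the only open cell in col 1 admitting 4. So r4c1=4.
Step 2. [r4c3∈{1,3}] 1 has one home in row 4: r4c3. So r4c3=1.
Step 3. [r1c2∈{1,3}] r1c2 is the only open cell in col 2 admitting 3. So r1c2=3.
Step 4. [r3c3∈{4}] only 4 remains possible at r3c3. So r3c3=4.
Step 5. [r2c3∈{3}] r2c3's peers cover all but 3, so r2c3=3.
Step 6. [r1c4∈{4}] nothing but 4 survives at r1c4, so r1c4=4.
Step 7. [r3c2∈{1}] nothing but 1 survives at r3c2 ⇒ r3c2=1.
Step 8. [r1c1∈{1}] r1c1's peers cover all but 1. So r1c1=1.
Step 9. [r2c1∈{2}] r2c1 is down to just 2 ⇒ r2c1=2.
Step 10. [r4c4∈{3}] only 3 remains possible at r4c4, so r4c4=3.

Answer: 1 3 2 4 / 2 4 3 1 / 3 1 4 2 / 4 2 1 3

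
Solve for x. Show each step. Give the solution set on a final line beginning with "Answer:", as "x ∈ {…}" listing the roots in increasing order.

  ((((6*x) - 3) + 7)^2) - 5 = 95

Step 1. [((((6*x) - 3) + 7)^2) - 5 = 95] add 5: x sits inside (… - 5), so sub: (((6*x) - 3) + 7)^2 = 100.
Step 2. [(((6*x) - 3) + 7)^2 = 100] 100 ≥ 0, LHS is (·)² — take ±√ ⇒ sqrt: ((6*x) - 3) + 7 = 10 or -10.
Step 3. [((6*x) - 3) + 7 = 10 or -10] the outer +7 inverts by subtracting 7. So sub: (6*x) - 3 = 3 or -17.
Step 4. [(6*x) - 3 = 3 or -17] peel the -3: add 3 from each side. So sub: 6*x = 6 or -14.
Step 5. [6*x = 6 or -14] leading coefficient 6: divide by 6, so div: x = 1 or -7/3.

Answer: x ∈ {-7/3, 1}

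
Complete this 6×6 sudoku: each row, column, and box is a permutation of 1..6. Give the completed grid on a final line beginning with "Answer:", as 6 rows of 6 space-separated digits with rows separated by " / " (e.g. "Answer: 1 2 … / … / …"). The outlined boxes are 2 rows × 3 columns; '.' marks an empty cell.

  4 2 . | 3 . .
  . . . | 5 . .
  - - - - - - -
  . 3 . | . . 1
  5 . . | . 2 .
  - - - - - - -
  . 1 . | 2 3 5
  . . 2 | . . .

Step 1. [r2c2∈{6}] r2c2 is down to just 6 ⇒ r2c2=6.
Step 2. [r4c2∈{4}] r4c2 has the single candidate 4 ⇒ r4c2=4.
Step 3. [r4c4∈{6}] r4c4's peers cover all but 6, so r4c4=6.
Step 4. [r2c1∈{1,3}] 1 has one home in col 1: r2c1. So r2c1=1.
Step 5. [r2c5∈{4}] r2c5 has the single candidate 4, so r2c5=4.
Step 6. [r5c1∈{6}] r5c1 is down to just 6 ⇒ r5c1=6.
Step 7. [r6c6∈{4,6}] across col 6, 4 lands solely at r6c6 ⇒ r6c6=4.
Step 8. [r6c5∈{1,6}] across row 6, 6 lands solely at r6c5. So r6c5=6.
Step 9. [r6c4∈{1}] nothing but 1 survives at r6c4, so r6c4=1.
Step 10. [r5c3∈{4}] r5c3 has the single candidate 4 ⇒ r5c3=4.
Step 11. [r1c6∈{6}] only 6 remains possible at r1c6. So r1c6=6.
Step 12. [r2c3∈{3}] r2c3 has the single candidate 3, so r2c3=3.
Step 13. [r4c3∈{1}] r4c3's peers cover all but 1, so r4c3=1.
Step 14. [r3c3∈{6}] only 6 remains possible at r3c3 ⇒ r3c3=6.
Step 15. [r6c2∈{5}] nothing but 5 survives at r6c2, so r6c2=5.
Step 16. [r1c3∈{5}] r1c3 is down to just 5 ⇒ r1c3=5.
Step 17. [r1c5∈{1}] r1c5 has the single candidate 1. So r1c5=1.
Step 18. [r3c1∈{2}] r3c1 has the single candidate 2, so r3c1=2.
Step 19. [r6c1∈{3}] nothing but 3 survives at r6c1, so r6c1=3.
Step 20. [r3c4∈{4}] r3c4 is down to just 4, so r3c4=4.
Step 21. [r4c6∈{3}] nothing but 3 survives at r4c6, so r4c6=3.
Step 22. [r2c6∈{2}] only 2 remains possible at r2c6 ⇒ r2c6=2.
Step 23. [r3c5∈{5}] nothing but 5 survives at r3c5. So r3c5=5.

Answer: 4 2 5 3 1 6 / 1 6 3 5 4 2 / 2 3 6 4 5 1 / 5 4 1 6 2 3 / 6 1 4 2 3 5 / 3 5 2 1 6 4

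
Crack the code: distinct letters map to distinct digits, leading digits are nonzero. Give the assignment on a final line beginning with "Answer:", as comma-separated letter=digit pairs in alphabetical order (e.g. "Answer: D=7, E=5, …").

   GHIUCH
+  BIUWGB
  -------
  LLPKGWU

Step 1. [col 1: H + B ≡ U (mod 10)] column 1 (H + B ≡ U (mod 10), carry-in 0) doesn't pin B yet; pick B=8 and continue. So B=8.
Step 2. [col 1: H + B ≡ U (mod 10)] H=4 is one option consistent with column 1 (H + B ≡ U (mod 10), carry-in 0) — take it. So H=4.
Step 3. [L] L is the leading digit of a 7-digit sum of two 6-digit numbers; the final carry is exactly 1 ⇒ L=1.
Step 4. [col 1: H + B ≡ U (mod 10)] column 1: given H=4, B=8, carry-in 0, and digits 1,4,8 already taken and all letters distinct, H+B≡U (mod 10) forces U=2, so U=2.
Step 5. [col 2: C + G ≡ W (mod 10)] column 2 (C + G ≡ W (mod 10), carry-in 1) doesn't pin G yet; pick G=3 and continue ⇒ G=3.
Step 6. [col 2: C + G ≡ W (mod 10)] no forcing yet in column 2 (carry-in 1); C=6 is free and consistent — try it. So C=6.
Step 7. [col 2: C + G ≡ W (mod 10)] column 2: given C=6, G=3, carry-in 1, and digits 1,2,3,4,6,8 already taken and all letters distinct, C+G≡W (mod 10) forces W=0, so W=0.
Step 8. [col 4: I + U ≡ K (mod 10)] no forcing yet in column 4 (carry-in 0); K=7 is free and consistent — try it. So K=7.
Step 9. [col 4: I + U ≡ K (mod 10)] column 4 reads I+U+carry(0)=K with U=2, K=7; with digits 0,1,2,3,4,6,7,8 already taken and all letters distinct, the only value for I is 5. So I=5.
Step 10. [col 5: H + I ≡ P (mod 10)] from column 5 (H=4, I=5, carry-in 0, digits 0,1,2,3,4,5,6,7,8 already taken and all letters distinct): P must equal 9. So P=9.

Answer: B=8, C=6, G=3, H=4, I=5, K=7, L=1, P=9, U=2, W=0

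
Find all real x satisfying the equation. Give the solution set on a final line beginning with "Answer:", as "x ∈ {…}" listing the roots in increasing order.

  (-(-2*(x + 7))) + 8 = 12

Step 1. [(-(-2*(x + 7))) + 8 = 12] peel the +8: subtract 8 from each side, so sub: -(-2*(x + 7)) = 4.
Step 2. [-(-2*(x + 7)) = 4] flip signs both sides ⇒ neg: -2*(x + 7) = -4.
Step 3. [-2*(x + 7) = -4] -2·(inner) — divide through by -2, so div: x + 7 = 2.
Step 4. [x + 7 = 2] 7 comes off first (subtract 7), so sub: x = -5.

Answer: x ∈ {-5}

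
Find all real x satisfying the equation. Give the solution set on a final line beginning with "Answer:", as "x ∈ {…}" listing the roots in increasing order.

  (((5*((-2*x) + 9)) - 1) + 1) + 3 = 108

Step 1. [(((5*((-2*x) + 9)) - 1) + 1) + 3 = 108] subtract 3: x sits inside (… + 3). So sub: ((5*((-2*x) + 9)) - 1) + 1 = 105.
Step 2. [((5*((-2*x) + 9)) - 1) + 1 = 105] peel the +1: subtract 1 from each side. So sub: (5*((-2*x) + 9)) - 1 = 104.
Step 3. [(5*((-2*x) + 9)) - 1 = 104] 1 comes off first (add 1) ⇒ sub: 5*((-2*x) + 9) = 105.
Step 4. [5*((-2*x) + 9) = 105] leading coefficient 5: divide by 5, so div: (-2*x) + 9 = 21.
Step 5. [(-2*x) + 9 = 21] subtract 9: x sits inside (… + 9). So sub: -2*x = 12.
Step 6. [-2*x = 12] -2·(inner) — divide through by -2. So div: x = -6.

Answer: x ∈ {-6}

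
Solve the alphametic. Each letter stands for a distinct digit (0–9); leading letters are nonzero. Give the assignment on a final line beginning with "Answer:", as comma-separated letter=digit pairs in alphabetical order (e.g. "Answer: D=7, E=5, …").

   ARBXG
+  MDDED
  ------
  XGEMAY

Step 1. [X] X is the leading digit of a 6-digit sum of two 5-digit numbers; the final carry is exactly 1 ⇒ X=1.
Step 2. [col 1: G + D ≡ Y (mod 10)] column 1 (G + D ≡ Y (mod 10), carry-in 0) doesn't pin D yet; pick D=6 and continue. So D=6.
Step 3. [col 1: G + D ≡ Y (mod 10)] no forcing yet in column 1 (carry-in 0); G=4 is free and consistent — try it ⇒ G=4.
Step 4. [col 1: G + D ≡ Y (mod 10)] column 1: given G=4, D=6, carry-in 0, and digits 1,4,6 already taken and all letters distinct, G+D≡Y (mod 10) forces Y=0 ⇒ Y=0.
Step 5. [col 2: X + E ≡ A (mod 10)] no forcing yet in column 2 (carry-in 1); E=3 is free and consistent — try it ⇒ E=3.
Step 6. [col 2: X + E ≡ A (mod 10)] in column 2 we have X+E≡A with carry-in 1; given X=1, E=3 and digits 0,1,3,4,6 already taken and all letters distinct, that pins A to 5. So A=5.
Step 7. [col 3: B + D ≡ M (mod 10)] in column 3 we have B+D≡M with carry-in 0; given D=6 and digits 0,1,3,4,5,6 already taken and all letters distinct, that pins M to 8 ⇒ M=8.
Step 8. [col 3: B + D ≡ M (mod 10)] in column 3 we have B+D≡M with carry-in 0; given D=6, M=8 and digits 0,1,3,4,5,6,8 already taken and all letters distinct, that pins B to 2. So B=2.
Step 9. [col 4: R + D ≡ E (mod 10)] column 4: given D=6, E=3, carry-in 0, and digits 0,1,2,3,4,5,6,8 already taken and all letters distinct, R+D≡E (mod 10) forces R=7, so R=7.

Answer: A=5, B=2, D=6, E=3, G=4, M=8, R=7, X=1, Y=0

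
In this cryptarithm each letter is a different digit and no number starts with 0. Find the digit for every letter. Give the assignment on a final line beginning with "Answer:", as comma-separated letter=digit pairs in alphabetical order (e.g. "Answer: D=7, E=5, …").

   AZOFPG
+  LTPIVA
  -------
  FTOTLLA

Step 1. [F] the sum has 7 digits but both addends have 6; that extra leading digit F is the final carry, namely 1. So F=1.
Step 2. [col 1: G + A ≡ A (mod 10)] in column 1 we have G+A≡A with carry-in 0; given nothing yet and digits 1 already taken and all letters distinct, that pins G to 0, so G=0.
Step 3. [col 1: G + A ≡ A (mod 10)] column 1 (G + A ≡ A (mod 10), carry-in 0) doesn't pin A yet; pick A=4 and continue, so A=4.
Step 4. [col 2: P + V ≡ L (mod 10)] column 2 (P + V ≡ L (mod 10), carry-in 0) doesn't pin V yet; pick V=5 and continue, so V=5.
Step 5. [col 2: P + V ≡ L (mod 10)] several values work for L in column 2 (P + V ≡ L (mod 10), carry-in 0); try L=8 ⇒ L=8.
Step 6. [col 2: P + V ≡ L (mod 10)] from column 2 (V=5, L=8, carry-in 0, digits 0,1,4,5,8 already taken and all letters distinct): P must equal 3, so P=3.
Step 7. [col 3: F + I ≡ L (mod 10)] column 3: given F=1, L=8, carry-in 0, and digits 0,1,3,4,5,8 already taken and all letters distinct, F+I≡L (mod 10) forces I=7 ⇒ I=7.
Step 8. [col 4: O + P ≡ T (mod 10)] several values work for T in column 4 (O + P ≡ T (mod 10), carry-in 0); try T=2. So T=2.
Step 9. [col 4: O + P ≡ T (mod 10)] from column 4 (P=3, T=2, carry-in 0, digits 0,1,2,3,4,5,7,8 already taken and all letters distinct): O must equal 9, so O=9.
Step 10. [col 5: Z + T ≡ O (mod 10)] column 5: given T=2, O=9, carry-in 1, and digits 0,1,2,3,4,5,7,8,9 already taken and all letters distinct, Z+T≡O (mod 10) forces Z=6, so Z=6.

Answer: A=4, F=1, G=0, I=7, L=8, O=9, P=3, T=2, V=5, Z=6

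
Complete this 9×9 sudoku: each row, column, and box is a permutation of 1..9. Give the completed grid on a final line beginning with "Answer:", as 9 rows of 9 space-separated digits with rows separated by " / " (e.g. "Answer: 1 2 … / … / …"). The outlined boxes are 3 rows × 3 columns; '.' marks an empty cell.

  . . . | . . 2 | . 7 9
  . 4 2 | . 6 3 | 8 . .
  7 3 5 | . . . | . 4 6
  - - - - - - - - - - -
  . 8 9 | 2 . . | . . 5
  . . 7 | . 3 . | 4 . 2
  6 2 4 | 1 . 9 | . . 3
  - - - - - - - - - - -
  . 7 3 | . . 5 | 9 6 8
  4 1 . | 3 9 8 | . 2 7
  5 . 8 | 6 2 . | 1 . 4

Step 1. [r5c1∈{1}] only 1 remains possible at r5c1. So r5c1=1.
Step 2. [r6c5∈{5,7,8}] 5 has one home in row 6: r6c5 ⇒ r6c5=5.
Step 3. [r7c5∈{1,4}] row 7 places 1 nowhere but r7c5 ⇒ r7c5=1.
Step 4. [r4c6∈{4,6,7}] across col 6, 4 lands solely at r4c6, so r4c6=4.
Step 5. [r5c4∈{8}] r5c4 has the single candidate 8, so r5c4=8.
Step 6. [r2c8∈{1,5}] r2c8 is the only open cell in col 8 admitting 5, so r2c8=5.
Step 7. [r1c5∈{4,8}] col 5 places 4 nowhere but r1c5. So r1c5=4.
Step 8. [r1c3∈{1,6}] row 1 places 1 nowhere but r1c3 ⇒ r1c3=1.
Step 9. [r2c1∈{9}] r2c1's peers cover all but 9, so r2c1=9.
Step 10. [r6c7∈{7}] nothing but 7 survives at r6c7. So r6c7=7.
Step 11. [r3c4∈{9}] r3c4's peers cover all but 9, so r3c4=9.
Step 12. [r1c2∈{6}] only 6 remains possible at r1c2, so r1c2=6.
Step 13. [r5c8∈{9}] r5c8 is down to just 9. So r5c8=9.
Step 14. [r7c1∈{2}] r7c1 is down to just 2. So r7c1=2.
Step 15. [r2c4∈{7}] only 7 remains possible at r2c4. So r2c4=7.
Step 16. [r5c6∈{6}] r5c6 is down to just 6 ⇒ r5c6=6.
Step 17. [r8c3∈{6}] r8c3 is down to just 6, so r8c3=6.
Step 18. [r4c8∈{1}] r4c8 is down to just 1 ⇒ r4c8=1.
Step 19. [r4c7∈{6}] only 6 remains possible at r4c7 ⇒ r4c7=6.
Step 20. [r6c8∈{8}] r6c8's peers cover all but 8. So r6c8=8.
Step 21. [r8c7∈{5}] r8c7's peers cover all but 5. So r8c7=5.
Step 22. [r9c6∈{7}] r9c6 has the single candidate 7, so r9c6=7.
Step 23. [r1c1∈{8}] only 8 remains possible at r1c1 ⇒ r1c1=8.
Step 24. [r9c8∈{3}] r9c8 has the single candidate 3. So r9c8=3.
Step 25. [r9c2∈{9}] r9c2's peers cover all but 9. So r9c2=9.
Step 26. [r3c7∈{2}] nothing but 2 survives at r3c7, so r3c7=2.
Step 27. [r3c5∈{8}] r3c5 is down to just 8. So r3c5=8.
Step 28. [r3c6∈{1}] only 1 remains possible at r3c6, so r3c6=1.
Step 29. [r4c1∈{3}] nothing but 3 survives at r4c1. So r4c1=3.
Step 30. [r1c4∈{5}] r1c4 has the single candidate 5 ⇒ r1c4=5.
Step 31. [r2c9∈{1}] nothing but 1 survives at r2c9, so r2c9=1.
Step 32. [r4c5∈{7}] only 7 remains possible at r4c5, so r4c5=7.
Step 33. [r7c4∈{4}] r7c4 has the single candidate 4. So r7c4=4.
Step 34. [r5c2∈{5}] r5c2 is down to just 5. So r5c2=5.
Step 35. [r1c7∈{3}] only 3 remains possible at r1c7. So r1c7=3.

Answer: 8 6 1 5 4 2 3 7 9 / 9 4 2 7 6 3 8 5 1 / 7 3 5 9 8 1 2 4 6 / 3 8 9 2 7 4 6 1 5 / 1 5 7 8 3 6 4 9 2 / 6 2 4 1 5 9 7 8 3 / 2 7 3 4 1 5 9 6 8 / 4 1 6 3 9 8 5 2 7 / 5 9 8 6 2 7 1 3 4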